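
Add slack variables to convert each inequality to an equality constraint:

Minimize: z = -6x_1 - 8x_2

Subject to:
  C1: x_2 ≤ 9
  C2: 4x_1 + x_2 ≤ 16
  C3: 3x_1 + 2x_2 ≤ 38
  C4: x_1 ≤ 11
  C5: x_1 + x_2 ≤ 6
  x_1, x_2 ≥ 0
min z = -6x_1 - 8x_2

s.t.
  x_2 + s1 = 9
  4x_1 + x_2 + s2 = 16
  3x_1 + 2x_2 + s3 = 38
  x_1 + s4 = 11
  x_1 + x_2 + s5 = 6
  x_1, x_2, s1, s2, s3, s4, s5 ≥ 0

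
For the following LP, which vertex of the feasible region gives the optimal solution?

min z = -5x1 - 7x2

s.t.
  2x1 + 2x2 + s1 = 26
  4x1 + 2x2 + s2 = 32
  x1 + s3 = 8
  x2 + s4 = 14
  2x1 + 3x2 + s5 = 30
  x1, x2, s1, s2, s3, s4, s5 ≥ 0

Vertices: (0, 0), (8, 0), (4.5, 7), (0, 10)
(4.5, 7) with z = -71.5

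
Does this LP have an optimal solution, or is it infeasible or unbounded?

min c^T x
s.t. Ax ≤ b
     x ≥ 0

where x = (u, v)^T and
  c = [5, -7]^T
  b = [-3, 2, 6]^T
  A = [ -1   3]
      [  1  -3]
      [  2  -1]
One constraint requires u - 3v ≤ 2, while the constraint -u + 3v ≤ -3 is equivalent to u - 3v ≥ 3. Together they would need 3 ≤ u - 3v ≤ 2, which is impossible since 3 > 2. No point satisfies all constraints.

Infeasible: no point satisfies all constraints simultaneously.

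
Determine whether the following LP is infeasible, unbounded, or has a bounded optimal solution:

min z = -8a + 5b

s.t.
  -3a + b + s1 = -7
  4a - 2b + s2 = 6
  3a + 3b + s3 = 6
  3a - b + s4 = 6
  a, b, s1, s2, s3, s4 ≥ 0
The row 3a - b + s4 = 6 with s4 ≥ 0 requires 3a - b ≤ 6, while the row -3a + b + s1 = -7 with s1 ≥ 0 is equivalent to 3a - b ≥ 7. Together they would need 7 ≤ 3a - b ≤ 6, which is impossible since 7 > 6. No point satisfies all constraints.

Infeasible — the constraint set is empty.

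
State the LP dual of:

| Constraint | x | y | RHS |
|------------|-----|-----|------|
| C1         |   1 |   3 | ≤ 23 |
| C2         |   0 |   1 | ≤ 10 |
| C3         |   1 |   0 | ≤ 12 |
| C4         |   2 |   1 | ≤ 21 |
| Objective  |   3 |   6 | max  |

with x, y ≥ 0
Minimize: z = 23y1 + 10y2 + 12y3 + 21y4

Subject to:
  C1: -y1 - y3 - 2y4 ≤ -3
  C2: -3y1 - y2 - y4 ≤ -6
  y1, y2, y3, y4 ≥ 0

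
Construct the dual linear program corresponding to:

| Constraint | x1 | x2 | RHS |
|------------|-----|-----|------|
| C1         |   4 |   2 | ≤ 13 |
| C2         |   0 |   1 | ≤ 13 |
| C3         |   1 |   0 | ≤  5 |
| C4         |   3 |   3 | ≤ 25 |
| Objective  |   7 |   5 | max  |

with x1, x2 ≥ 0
Minimize: z = 13y1 + 13y2 + 5y3 + 25y4

Subject to:
  C1: -4y1 - y3 - 3y4 ≤ -7
  C2: -2y1 - y2 - 3y4 ≤ -5
  y1, y2, y3, y4 ≥ 0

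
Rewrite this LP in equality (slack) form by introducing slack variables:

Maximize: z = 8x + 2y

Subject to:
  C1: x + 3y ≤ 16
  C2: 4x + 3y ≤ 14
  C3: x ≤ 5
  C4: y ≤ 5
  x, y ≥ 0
max z = 8x + 2y

s.t.
  x + 3y + s1 = 16
  4x + 3y + s2 = 14
  x + s3 = 5
  y + s4 = 5
  x, y, s1, s2, s3, s4 ≥ 0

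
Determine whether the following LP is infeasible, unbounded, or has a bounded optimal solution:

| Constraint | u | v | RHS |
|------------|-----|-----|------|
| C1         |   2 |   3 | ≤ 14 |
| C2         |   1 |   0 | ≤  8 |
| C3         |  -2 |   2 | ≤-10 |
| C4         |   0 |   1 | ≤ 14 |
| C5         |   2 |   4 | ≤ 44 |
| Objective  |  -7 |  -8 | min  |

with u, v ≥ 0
The point (7, 0) satisfies every constraint, so the LP is feasible; the constraints give u ≤ 8 and v ≤ 14, which with u, v ≥ 0 keep the feasible region inside a bounded box. A feasible, bounded LP attains a finite optimum at a vertex.

Evaluating z = -7u - 8v at each vertex:
  (5, 0): z = -35
  (7, 0): z = -49
  (5.8, 0.8): z = -47

Feasible with finite optimum z* = -49 at (7, 0).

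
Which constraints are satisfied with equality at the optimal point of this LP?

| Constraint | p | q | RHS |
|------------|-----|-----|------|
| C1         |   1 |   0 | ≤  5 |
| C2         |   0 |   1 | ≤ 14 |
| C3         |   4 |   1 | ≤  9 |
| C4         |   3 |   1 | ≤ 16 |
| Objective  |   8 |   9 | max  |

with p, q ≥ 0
Optimal: p = 0, q = 9
Binding: C3, p ≥ 0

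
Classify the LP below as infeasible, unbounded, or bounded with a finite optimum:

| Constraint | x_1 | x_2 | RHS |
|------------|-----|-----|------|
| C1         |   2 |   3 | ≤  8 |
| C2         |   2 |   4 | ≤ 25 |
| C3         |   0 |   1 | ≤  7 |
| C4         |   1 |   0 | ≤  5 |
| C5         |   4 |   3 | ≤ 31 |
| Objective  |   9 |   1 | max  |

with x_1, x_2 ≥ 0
The point (4, 0) satisfies every constraint, so the LP is feasible; the constraints give x_1 ≤ 5 and x_2 ≤ 7, which with x_1, x_2 ≥ 0 keep the feasible region inside a bounded box. A feasible, bounded LP attains a finite optimum at a vertex.

Evaluating z = 9x_1 + x_2 at each vertex:
  (0, 0): z = 0
  (4, 0): z = 36
  (0, 2.667): z = 2.667

Bounded optimum: z* = 36 at (4, 0).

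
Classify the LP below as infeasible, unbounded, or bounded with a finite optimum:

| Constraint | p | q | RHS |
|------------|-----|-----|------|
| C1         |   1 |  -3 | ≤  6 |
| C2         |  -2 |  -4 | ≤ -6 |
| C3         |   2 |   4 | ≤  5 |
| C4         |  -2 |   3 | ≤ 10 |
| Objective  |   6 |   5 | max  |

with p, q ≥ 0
C3 requires 2p + 4q ≤ 5, while C2 (-2p - 4q ≤ -6) is equivalent to 2p + 4q ≥ 6. Together they would need 6 ≤ 2p + 4q ≤ 5, which is impossible since 6 > 5. No point satisfies all constraints.

Infeasible: no point satisfies all constraints simultaneously.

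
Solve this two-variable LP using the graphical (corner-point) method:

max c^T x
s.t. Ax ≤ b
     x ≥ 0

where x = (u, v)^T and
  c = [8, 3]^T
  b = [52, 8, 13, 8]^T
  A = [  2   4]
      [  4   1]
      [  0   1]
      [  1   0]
u = 0, v = 8, z = 24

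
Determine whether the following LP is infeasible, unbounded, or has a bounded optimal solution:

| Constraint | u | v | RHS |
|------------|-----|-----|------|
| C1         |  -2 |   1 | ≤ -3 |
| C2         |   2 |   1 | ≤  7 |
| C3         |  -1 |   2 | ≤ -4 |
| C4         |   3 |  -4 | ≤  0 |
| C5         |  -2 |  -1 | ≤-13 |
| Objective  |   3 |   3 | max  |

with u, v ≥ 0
C2 requires 2u + v ≤ 7, while C5 (-2u - v ≤ -13) is equivalent to 2u + v ≥ 13. Together they would need 13 ≤ 2u + v ≤ 7, which is impossible since 13 > 7. No point satisfies all constraints.

The feasible region is empty; the LP is infeasible.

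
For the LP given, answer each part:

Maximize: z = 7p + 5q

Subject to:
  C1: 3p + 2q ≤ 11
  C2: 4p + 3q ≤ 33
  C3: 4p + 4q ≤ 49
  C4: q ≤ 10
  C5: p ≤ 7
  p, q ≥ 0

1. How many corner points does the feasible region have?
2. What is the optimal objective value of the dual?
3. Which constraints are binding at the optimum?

1. 3
2. 27.5 (by strong duality, equal to the primal optimum)
3. C1, p ≥ 0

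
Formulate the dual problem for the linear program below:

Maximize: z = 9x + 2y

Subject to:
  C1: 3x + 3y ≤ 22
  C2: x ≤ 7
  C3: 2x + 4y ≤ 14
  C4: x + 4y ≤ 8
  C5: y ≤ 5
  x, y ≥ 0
Minimize: z = 22y1 + 7y2 + 14y3 + 8y4 + 5y5

Subject to:
  C1: -3y1 - y2 - 2y3 - y4 ≤ -9
  C2: -3y1 - 4y3 - 4y4 - y5 ≤ -2
  y1, y2, y3, y4, y5 ≥ 0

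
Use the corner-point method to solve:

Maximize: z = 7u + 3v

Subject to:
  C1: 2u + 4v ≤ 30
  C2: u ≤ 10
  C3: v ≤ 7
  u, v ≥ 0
u = 10, v = 2.5, z = 77.5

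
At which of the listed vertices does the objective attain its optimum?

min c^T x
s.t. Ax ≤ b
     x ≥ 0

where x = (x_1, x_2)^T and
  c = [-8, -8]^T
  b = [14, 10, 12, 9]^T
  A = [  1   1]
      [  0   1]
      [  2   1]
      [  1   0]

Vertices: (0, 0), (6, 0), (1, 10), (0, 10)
(1, 10) with z = -88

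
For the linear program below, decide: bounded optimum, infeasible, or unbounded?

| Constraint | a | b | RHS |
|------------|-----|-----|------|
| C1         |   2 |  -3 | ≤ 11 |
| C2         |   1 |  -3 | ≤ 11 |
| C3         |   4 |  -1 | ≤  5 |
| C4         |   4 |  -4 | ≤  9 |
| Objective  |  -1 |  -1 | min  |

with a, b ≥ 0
Feasible point: (0, 0) satisfies every constraint, so the LP is feasible.
Direction d = (0, 1): for each constraint row a, a·d ≤ 0 —
  (2)(0) + (-3)(1) = -3 ≤ 0
  (1)(0) + (-3)(1) = -3 ≤ 0
  (4)(0) + (-1)(1) = -1 ≤ 0
  (4)(0) + (-4)(1) = -4 ≤ 0
and d ≥ 0, so (0, 0) + t·d stays feasible for every t ≥ 0. Along this ray z = -a - b changes by -1 per unit t, so z → −∞.

Unbounded — the objective can decrease without bound over the feasible region.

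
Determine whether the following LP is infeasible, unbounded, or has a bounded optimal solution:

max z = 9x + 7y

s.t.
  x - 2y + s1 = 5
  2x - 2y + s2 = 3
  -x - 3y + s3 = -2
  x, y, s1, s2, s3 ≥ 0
Feasible point: (0, 1) satisfies every constraint, so the LP is feasible.
Direction d = (0, 1): for each constraint row a, a·d ≤ 0 —
  (1)(0) + (-2)(1) = -2 ≤ 0
  (2)(0) + (-2)(1) = -2 ≤ 0
  (-1)(0) + (-3)(1) = -3 ≤ 0
and d ≥ 0, so (0, 1) + t·d stays feasible for every t ≥ 0. Along this ray z = 9x + 7y changes by 7 per unit t, so z → +∞.

The LP is unbounded; z can be made arbitrarily large.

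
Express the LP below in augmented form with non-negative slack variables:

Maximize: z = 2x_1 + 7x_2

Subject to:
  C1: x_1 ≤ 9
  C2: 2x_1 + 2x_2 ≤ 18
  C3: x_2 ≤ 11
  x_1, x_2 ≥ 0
max z = 2x_1 + 7x_2

s.t.
  x_1 + s1 = 9
  2x_1 + 2x_2 + s2 = 18
  x_2 + s3 = 11
  x_1, x_2, s1, s2, s3 ≥ 0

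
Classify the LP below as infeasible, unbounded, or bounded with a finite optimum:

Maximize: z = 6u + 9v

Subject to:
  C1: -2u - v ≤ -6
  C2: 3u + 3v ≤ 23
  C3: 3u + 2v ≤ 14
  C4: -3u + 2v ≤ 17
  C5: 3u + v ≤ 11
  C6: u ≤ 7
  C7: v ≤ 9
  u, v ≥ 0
The point (0, 7) satisfies every constraint, so the LP is feasible; the constraints give u ≤ 7 and v ≤ 9, which with u, v ≥ 0 keep the feasible region inside a bounded box. A feasible, bounded LP attains a finite optimum at a vertex.

The LP has an optimal solution: (0, 7) with z = 63.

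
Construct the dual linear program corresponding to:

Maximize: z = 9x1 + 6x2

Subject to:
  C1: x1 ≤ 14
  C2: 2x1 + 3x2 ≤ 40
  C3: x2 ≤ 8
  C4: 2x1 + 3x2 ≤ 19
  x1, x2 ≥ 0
Minimize: z = 14y1 + 40y2 + 8y3 + 19y4

Subject to:
  C1: -y1 - 2y2 - 2y4 ≤ -9
  C2: -3y2 - y3 - 3y4 ≤ -6
  y1, y2, y3, y4 ≥ 0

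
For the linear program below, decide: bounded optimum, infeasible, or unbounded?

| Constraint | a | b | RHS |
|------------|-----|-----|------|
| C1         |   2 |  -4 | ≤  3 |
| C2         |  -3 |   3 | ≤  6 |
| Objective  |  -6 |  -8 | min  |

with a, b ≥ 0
Feasible point: (0, 0) satisfies every constraint, so the LP is feasible.
Direction d = (1, 1): for each constraint row a, a·d ≤ 0 —
  (2)(1) + (-4)(1) = -2 ≤ 0
  (-3)(1) + (3)(1) = 0 ≤ 0
and d ≥ 0, so (0, 0) + t·d stays feasible for every t ≥ 0. Along this ray z = -6a - 8b changes by -14 per unit t, so z → −∞.

The LP is unbounded; z can be made arbitrarily small.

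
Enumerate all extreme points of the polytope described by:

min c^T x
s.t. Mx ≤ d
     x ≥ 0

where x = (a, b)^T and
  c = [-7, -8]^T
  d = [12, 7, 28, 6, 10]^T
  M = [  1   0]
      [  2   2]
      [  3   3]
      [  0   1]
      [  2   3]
Each vertex is the intersection of two constraint boundaries that also satisfies all remaining constraints:
  a = 0 and b = 0 → (0, 0)
  2a + 2b = 7 and b = 0 → (3.5, 0)
  2a + 2b = 7 and 2a + 3b = 10 → (0.5, 3)
  2a + 3b = 10 and a = 0 → (0, 3.333)

Vertices: (0, 0), (3.5, 0), (0.5, 3), (0, 3.333)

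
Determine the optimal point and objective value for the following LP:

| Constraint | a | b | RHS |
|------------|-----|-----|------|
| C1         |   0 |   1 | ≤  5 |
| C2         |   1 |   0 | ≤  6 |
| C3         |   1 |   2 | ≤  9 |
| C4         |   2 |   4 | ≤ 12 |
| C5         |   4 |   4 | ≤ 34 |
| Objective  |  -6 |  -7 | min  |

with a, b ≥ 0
Each vertex is the intersection of two constraint boundaries that also satisfies all remaining constraints:
  a = 0 and b = 0 → (0, 0)
  a = 6 and 2a + 4b = 12 → (6, 0)
  2a + 4b = 12 and a = 0 → (0, 3)

Evaluating z = -6a - 7b at each vertex:
  (0, 0): z = 0
  (6, 0): z = -36
  (0, 3): z = -21

The minimum is at (6, 0) with z = -36.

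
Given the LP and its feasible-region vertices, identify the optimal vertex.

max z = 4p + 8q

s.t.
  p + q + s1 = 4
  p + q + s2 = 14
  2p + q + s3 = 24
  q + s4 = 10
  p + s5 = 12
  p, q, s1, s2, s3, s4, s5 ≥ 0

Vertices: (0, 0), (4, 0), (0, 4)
(0, 4) with z = 32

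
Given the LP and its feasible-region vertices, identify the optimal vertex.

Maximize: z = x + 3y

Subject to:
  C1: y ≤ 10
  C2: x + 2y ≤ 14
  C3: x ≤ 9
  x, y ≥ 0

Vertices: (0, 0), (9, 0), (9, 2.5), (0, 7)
(0, 7) with z = 21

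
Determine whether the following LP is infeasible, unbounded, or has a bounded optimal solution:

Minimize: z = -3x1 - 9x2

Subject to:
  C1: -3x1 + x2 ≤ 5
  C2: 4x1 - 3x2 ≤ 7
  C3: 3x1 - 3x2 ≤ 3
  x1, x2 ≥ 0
Feasible point: (0, 0) satisfies every constraint, so the LP is feasible.
Direction d = (1, 3): for each constraint row a, a·d ≤ 0 —
  (-3)(1) + (1)(3) = 0 ≤ 0
  (4)(1) + (-3)(3) = -5 ≤ 0
  (3)(1) + (-3)(3) = -6 ≤ 0
and d ≥ 0, so (0, 0) + t·d stays feasible for every t ≥ 0. Along this ray z = -3x1 - 9x2 changes by -30 per unit t, so z → −∞.

Unbounded: there is a feasible ray along which z → −∞.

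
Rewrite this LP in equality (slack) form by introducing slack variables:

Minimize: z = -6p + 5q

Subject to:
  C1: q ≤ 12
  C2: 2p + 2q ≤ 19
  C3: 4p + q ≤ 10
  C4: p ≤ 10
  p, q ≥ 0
min z = -6p + 5q

s.t.
  q + s1 = 12
  2p + 2q + s2 = 19
  4p + q + s3 = 10
  p + s4 = 10
  p, q, s1, s2, s3, s4 ≥ 0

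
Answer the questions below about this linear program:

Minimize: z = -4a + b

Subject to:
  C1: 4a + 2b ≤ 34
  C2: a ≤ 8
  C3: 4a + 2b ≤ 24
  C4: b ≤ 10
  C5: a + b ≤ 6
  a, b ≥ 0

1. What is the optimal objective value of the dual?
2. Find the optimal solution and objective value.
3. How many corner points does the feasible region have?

1. -24 (by strong duality, equal to the primal optimum)
2. a = 6, b = 0, z = -24
3. 3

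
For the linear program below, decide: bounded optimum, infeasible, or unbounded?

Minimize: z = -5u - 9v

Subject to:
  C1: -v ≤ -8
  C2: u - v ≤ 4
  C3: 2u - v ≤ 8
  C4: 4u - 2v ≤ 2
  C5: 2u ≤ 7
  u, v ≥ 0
Feasible point: (0, 8) satisfies every constraint, so the LP is feasible.
Direction d = (0, 1): for each constraint row a, a·d ≤ 0 —
  (0)(0) + (-1)(1) = -1 ≤ 0
  (1)(0) + (-1)(1) = -1 ≤ 0
  (2)(0) + (-1)(1) = -1 ≤ 0
  (4)(0) + (-2)(1) = -2 ≤ 0
  (2)(0) + (0)(1) = 0 ≤ 0
and d ≥ 0, so (0, 8) + t·d stays feasible for every t ≥ 0. Along this ray z = -5u - 9v changes by -9 per unit t, so z → −∞.

Unbounded — the objective can decrease without bound over the feasible region.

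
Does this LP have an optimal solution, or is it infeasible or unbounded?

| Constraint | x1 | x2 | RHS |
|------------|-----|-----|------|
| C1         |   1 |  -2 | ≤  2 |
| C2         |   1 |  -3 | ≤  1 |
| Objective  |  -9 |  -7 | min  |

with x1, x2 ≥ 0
Feasible point: (0, 0) satisfies every constraint, so the LP is feasible.
Direction d = (0, 1): for each constraint row a, a·d ≤ 0 —
  (1)(0) + (-2)(1) = -2 ≤ 0
  (1)(0) + (-3)(1) = -3 ≤ 0
and d ≥ 0, so (0, 0) + t·d stays feasible for every t ≥ 0. Along this ray z = -9x1 - 7x2 changes by -7 per unit t, so z → −∞.

Unbounded: there is a feasible ray along which z → −∞.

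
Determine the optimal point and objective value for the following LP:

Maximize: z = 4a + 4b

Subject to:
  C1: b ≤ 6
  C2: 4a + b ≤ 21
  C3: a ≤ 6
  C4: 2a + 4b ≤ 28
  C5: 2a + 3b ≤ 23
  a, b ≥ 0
Each vertex is the intersection of two constraint boundaries that also satisfies all remaining constraints:
  a = 0 and b = 0 → (0, 0)
  4a + b = 21 and b = 0 → (5.25, 0)
  4a + b = 21 and 2a + 4b = 28 → (4, 5)
  b = 6 and 2a + 4b = 28 → (2, 6)
  b = 6 and a = 0 → (0, 6)

Evaluating z = 4a + 4b at each vertex:
  (0, 0): z = 0
  (5.25, 0): z = 21
  (4, 5): z = 36
  (2, 6): z = 32
  (0, 6): z = 24

The maximum is at (4, 5) with z = 36.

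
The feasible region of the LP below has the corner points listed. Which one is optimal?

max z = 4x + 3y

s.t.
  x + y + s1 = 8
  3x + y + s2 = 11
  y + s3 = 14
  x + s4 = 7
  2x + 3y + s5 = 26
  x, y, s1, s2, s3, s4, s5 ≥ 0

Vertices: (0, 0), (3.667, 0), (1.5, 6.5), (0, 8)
Evaluating z = 4x + 3y at each vertex:
  (0, 0): z = 0
  (3.667, 0): z = 14.67
  (1.5, 6.5): z = 25.5
  (0, 8): z = 24

The largest value is z = 25.5, attained at (1.5, 6.5).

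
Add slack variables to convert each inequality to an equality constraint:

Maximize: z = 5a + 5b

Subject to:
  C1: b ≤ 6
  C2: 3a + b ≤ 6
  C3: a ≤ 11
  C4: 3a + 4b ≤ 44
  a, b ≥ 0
max z = 5a + 5b

s.t.
  b + s1 = 6
  3a + b + s2 = 6
  a + s3 = 11
  3a + 4b + s4 = 44
  a, b, s1, s2, s3, s4 ≥ 0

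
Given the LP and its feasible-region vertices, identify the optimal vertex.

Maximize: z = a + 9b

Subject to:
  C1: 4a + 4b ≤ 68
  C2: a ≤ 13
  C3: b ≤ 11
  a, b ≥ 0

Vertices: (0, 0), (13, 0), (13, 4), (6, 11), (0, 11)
(6, 11) with z = 105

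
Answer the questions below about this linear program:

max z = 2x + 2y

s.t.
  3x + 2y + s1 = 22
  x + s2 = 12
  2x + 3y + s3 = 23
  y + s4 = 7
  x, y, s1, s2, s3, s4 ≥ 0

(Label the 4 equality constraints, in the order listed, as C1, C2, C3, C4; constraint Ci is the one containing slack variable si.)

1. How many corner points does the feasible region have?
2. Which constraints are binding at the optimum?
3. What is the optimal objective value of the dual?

1. 5
2. C1, C3
3. 18 (by strong duality, equal to the primal optimum)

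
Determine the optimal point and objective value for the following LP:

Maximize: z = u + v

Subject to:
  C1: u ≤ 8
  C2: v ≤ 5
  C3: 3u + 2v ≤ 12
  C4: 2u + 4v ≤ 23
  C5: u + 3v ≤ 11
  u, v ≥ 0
Each vertex is the intersection of two constraint boundaries that also satisfies all remaining constraints:
  u = 0 and v = 0 → (0, 0)
  3u + 2v = 12 and v = 0 → (4, 0)
  3u + 2v = 12 and u + 3v = 11 → (2, 3)
  u + 3v = 11 and u = 0 → (0, 3.667)

Evaluating z = u + v at each vertex:
  (0, 0): z = 0
  (4, 0): z = 4
  (2, 3): z = 5
  (0, 3.667): z = 3.667

The maximum is at (2, 3) with z = 5.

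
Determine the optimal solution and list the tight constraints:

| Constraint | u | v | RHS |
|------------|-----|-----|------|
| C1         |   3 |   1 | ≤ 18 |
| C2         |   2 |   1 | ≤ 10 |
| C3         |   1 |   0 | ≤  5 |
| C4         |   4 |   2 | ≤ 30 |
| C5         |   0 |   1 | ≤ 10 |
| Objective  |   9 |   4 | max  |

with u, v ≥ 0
Optimal: u = 5, v = 0
Binding: C2, C3, v ≥ 0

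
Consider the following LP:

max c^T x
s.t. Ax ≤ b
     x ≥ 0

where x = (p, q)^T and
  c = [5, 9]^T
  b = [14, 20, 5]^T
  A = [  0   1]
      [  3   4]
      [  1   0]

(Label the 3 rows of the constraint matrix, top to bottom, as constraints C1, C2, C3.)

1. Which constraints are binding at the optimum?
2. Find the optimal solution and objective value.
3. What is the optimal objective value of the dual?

1. C2, p ≥ 0
2. p = 0, q = 5, z = 45
3. 45 (by strong duality, equal to the primal optimum)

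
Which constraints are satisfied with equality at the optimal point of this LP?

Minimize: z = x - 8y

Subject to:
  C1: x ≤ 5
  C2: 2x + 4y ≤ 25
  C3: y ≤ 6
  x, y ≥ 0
Optimal: x = 0, y = 6
Binding: C3, x ≥ 0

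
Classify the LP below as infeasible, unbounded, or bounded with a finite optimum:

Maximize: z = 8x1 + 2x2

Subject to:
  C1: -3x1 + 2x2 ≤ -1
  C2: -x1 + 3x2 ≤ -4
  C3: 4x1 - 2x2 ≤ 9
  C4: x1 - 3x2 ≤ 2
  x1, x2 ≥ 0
C4 requires x1 - 3x2 ≤ 2, while C2 (-x1 + 3x2 ≤ -4) is equivalent to x1 - 3x2 ≥ 4. Together they would need 4 ≤ x1 - 3x2 ≤ 2, which is impossible since 4 > 2. No point satisfies all constraints.

Infeasible — the constraint set is empty.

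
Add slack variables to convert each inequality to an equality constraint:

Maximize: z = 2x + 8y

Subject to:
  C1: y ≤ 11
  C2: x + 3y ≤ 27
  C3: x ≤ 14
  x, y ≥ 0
max z = 2x + 8y

s.t.
  y + s1 = 11
  x + 3y + s2 = 27
  x + s3 = 14
  x, y, s1, s2, s3 ≥ 0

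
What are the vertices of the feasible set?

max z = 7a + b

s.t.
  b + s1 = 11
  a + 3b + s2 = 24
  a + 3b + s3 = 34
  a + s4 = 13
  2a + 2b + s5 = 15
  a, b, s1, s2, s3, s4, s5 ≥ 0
Each vertex is the intersection of two constraint boundaries that also satisfies all remaining constraints:
  a = 0 and b = 0 → (0, 0)
  2a + 2b = 15 and b = 0 → (7.5, 0)
  2a + 2b = 15 and a = 0 → (0, 7.5)

Vertices: (0, 0), (7.5, 0), (0, 7.5)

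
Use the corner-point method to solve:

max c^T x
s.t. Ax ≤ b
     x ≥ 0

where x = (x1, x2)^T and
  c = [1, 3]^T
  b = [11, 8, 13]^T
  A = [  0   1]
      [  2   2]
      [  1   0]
Each vertex is the intersection of two constraint boundaries that also satisfies all remaining constraints:
  x1 = 0 and x2 = 0 → (0, 0)
  2x1 + 2x2 = 8 and x2 = 0 → (4, 0)
  2x1 + 2x2 = 8 and x1 = 0 → (0, 4)

Evaluating z = x1 + 3x2 at each vertex:
  (0, 0): z = 0
  (4, 0): z = 4
  (0, 4): z = 12

The maximum is at (0, 4) with z = 12.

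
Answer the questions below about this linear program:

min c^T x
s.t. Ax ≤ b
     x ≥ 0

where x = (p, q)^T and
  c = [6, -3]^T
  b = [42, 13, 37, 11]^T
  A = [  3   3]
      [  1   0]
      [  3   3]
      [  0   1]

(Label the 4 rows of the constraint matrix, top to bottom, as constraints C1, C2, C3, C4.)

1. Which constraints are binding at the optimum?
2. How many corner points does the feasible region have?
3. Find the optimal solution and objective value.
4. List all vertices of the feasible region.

1. C4, p ≥ 0
2. 4
3. p = 0, q = 11, z = -33
4. (0, 0), (12.33, 0), (1.333, 11), (0, 11)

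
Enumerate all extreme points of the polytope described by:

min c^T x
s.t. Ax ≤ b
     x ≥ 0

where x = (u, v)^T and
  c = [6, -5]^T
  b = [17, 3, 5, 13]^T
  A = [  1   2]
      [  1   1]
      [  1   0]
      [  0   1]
Each vertex is the intersection of two constraint boundaries that also satisfies all remaining constraints:
  u = 0 and v = 0 → (0, 0)
  u + v = 3 and v = 0 → (3, 0)
  u + v = 3 and u = 0 → (0, 3)

Vertices: (0, 0), (3, 0), (0, 3)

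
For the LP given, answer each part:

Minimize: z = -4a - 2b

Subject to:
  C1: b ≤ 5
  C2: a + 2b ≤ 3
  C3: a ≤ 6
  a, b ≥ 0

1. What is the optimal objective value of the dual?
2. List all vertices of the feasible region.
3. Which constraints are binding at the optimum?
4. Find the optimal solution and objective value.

1. -12 (by strong duality, equal to the primal optimum)
2. (0, 0), (3, 0), (0, 1.5)
3. C2, b ≥ 0
4. a = 3, b = 0, z = -12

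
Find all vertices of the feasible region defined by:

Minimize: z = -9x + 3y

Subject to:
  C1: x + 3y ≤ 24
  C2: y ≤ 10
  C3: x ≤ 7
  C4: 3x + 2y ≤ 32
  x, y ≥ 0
Each vertex is the intersection of two constraint boundaries that also satisfies all remaining constraints:
  x = 0 and y = 0 → (0, 0)
  x = 7 and y = 0 → (7, 0)
  x = 7 and 3x + 2y = 32 → (7, 5.5)
  x + 3y = 24 and 3x + 2y = 32 → (6.857, 5.714)
  x + 3y = 24 and x = 0 → (0, 8)

Vertices: (0, 0), (7, 0), (7, 5.5), (6.857, 5.714), (0, 8)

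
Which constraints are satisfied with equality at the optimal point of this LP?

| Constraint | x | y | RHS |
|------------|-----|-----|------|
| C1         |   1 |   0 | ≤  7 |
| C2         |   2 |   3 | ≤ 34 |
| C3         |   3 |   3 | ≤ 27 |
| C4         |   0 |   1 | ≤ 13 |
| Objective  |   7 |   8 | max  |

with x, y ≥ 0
Optimal: x = 0, y = 9
Slack at optimum:
  C1: slack = 7
  C2: slack = 7
  C3: slack = 0 (binding)
  C4: slack = 4
  x ≥ 0: x = 0 (binding)
  y ≥ 0: y = 9
Binding constraints: C3, x ≥ 0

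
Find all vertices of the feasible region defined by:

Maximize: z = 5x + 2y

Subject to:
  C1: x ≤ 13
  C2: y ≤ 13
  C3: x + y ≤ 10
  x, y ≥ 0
Each vertex is the intersection of two constraint boundaries that also satisfies all remaining constraints:
  x = 0 and y = 0 → (0, 0)
  x + y = 10 and y = 0 → (10, 0)
  x + y = 10 and x = 0 → (0, 10)

Vertices: (0, 0), (10, 0), (0, 10)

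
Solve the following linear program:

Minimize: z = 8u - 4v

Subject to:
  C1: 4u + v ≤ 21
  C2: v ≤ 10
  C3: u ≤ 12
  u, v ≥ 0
Each vertex is the intersection of two constraint boundaries that also satisfies all remaining constraints:
  u = 0 and v = 0 → (0, 0)
  4u + v = 21 and v = 0 → (5.25, 0)
  4u + v = 21 and v = 10 → (2.75, 10)
  v = 10 and u = 0 → (0, 10)

Evaluating z = 8u - 4v at each vertex:
  (0, 0): z = 0
  (5.25, 0): z = 42
  (2.75, 10): z = -18
  (0, 10): z = -40

The minimum is at (0, 10) with z = -40.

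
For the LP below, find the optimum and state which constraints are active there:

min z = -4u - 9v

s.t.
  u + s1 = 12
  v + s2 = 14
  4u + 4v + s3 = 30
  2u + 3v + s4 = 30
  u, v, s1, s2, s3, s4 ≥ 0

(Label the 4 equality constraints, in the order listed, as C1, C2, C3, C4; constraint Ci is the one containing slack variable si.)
Optimal: u = 0, v = 7.5
Binding: C3, u ≥ 0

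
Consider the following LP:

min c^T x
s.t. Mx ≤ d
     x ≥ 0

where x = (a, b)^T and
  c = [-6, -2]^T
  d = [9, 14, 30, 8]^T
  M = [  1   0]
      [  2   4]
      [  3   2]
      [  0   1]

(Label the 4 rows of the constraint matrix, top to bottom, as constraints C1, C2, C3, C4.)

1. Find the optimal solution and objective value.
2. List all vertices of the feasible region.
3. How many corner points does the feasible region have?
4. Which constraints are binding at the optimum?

1. a = 7, b = 0, z = -42
2. (0, 0), (7, 0), (0, 3.5)
3. 3
4. C2, b ≥ 0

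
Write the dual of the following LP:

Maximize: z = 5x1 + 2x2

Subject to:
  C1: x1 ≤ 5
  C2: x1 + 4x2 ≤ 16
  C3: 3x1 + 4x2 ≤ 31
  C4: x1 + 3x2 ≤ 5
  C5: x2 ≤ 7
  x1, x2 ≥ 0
Minimize: z = 5y1 + 16y2 + 31y3 + 5y4 + 7y5

Subject to:
  C1: -y1 - y2 - 3y3 - y4 ≤ -5
  C2: -4y2 - 4y3 - 3y4 - y5 ≤ -2
  y1, y2, y3, y4, y5 ≥ 0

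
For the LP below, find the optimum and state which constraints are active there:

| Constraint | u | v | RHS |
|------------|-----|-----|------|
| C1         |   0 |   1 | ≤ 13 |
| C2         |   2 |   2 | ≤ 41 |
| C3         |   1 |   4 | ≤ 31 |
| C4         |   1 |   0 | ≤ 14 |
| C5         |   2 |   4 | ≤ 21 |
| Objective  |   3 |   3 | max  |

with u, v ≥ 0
Optimal: u = 10.5, v = 0
Binding: C5, v ≥ 0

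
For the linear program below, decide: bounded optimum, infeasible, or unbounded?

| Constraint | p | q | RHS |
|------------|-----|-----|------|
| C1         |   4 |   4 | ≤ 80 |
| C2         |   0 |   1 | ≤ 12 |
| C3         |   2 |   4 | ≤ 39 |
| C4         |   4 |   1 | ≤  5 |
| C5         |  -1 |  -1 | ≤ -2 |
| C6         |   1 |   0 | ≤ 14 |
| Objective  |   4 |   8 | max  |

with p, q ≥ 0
The point (0, 5) satisfies every constraint, so the LP is feasible; the constraints give p ≤ 14 and q ≤ 12, which with p, q ≥ 0 keep the feasible region inside a bounded box. A feasible, bounded LP attains a finite optimum at a vertex.

Evaluating z = 4p + 8q at each vertex:
  (0, 2): z = 16
  (1, 1): z = 12
  (0, 5): z = 40

The LP has an optimal solution: (0, 5) with z = 40.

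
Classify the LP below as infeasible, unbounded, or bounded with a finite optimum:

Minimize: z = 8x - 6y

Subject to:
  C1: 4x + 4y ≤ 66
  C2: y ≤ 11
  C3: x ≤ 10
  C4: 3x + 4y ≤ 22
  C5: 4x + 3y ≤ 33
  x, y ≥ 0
The point (0, 5.5) satisfies every constraint, so the LP is feasible; the constraints give x ≤ 10 and y ≤ 11, which with x, y ≥ 0 keep the feasible region inside a bounded box. A feasible, bounded LP attains a finite optimum at a vertex.

Evaluating z = 8x - 6y at each vertex:
  (0, 0): z = 0
  (7.333, 0): z = 58.67
  (0, 5.5): z = -33

The LP has an optimal solution: (0, 5.5) with z = -33.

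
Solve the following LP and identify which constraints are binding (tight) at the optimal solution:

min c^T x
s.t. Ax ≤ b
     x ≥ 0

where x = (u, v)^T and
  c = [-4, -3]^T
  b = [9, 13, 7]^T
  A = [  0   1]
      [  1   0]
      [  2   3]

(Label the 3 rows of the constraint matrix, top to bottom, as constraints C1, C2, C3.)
Optimal: u = 3.5, v = 0
Binding: C3, v ≥ 0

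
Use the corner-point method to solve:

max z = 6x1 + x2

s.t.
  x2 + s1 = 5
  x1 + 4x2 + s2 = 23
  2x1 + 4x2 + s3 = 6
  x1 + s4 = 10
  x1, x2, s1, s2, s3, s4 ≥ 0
x1 = 3, x2 = 0, z = 18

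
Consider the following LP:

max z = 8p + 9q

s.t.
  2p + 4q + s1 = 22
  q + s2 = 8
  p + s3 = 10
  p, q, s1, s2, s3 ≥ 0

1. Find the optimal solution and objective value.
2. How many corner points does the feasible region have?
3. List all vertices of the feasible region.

1. p = 10, q = 0.5, z = 84.5
2. 4
3. (0, 0), (10, 0), (10, 0.5), (0, 5.5)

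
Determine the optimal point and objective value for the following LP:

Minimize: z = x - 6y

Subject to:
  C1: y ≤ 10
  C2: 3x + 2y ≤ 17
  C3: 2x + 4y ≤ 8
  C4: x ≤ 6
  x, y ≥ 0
Each vertex is the intersection of two constraint boundaries that also satisfies all remaining constraints:
  x = 0 and y = 0 → (0, 0)
  2x + 4y = 8 and y = 0 → (4, 0)
  2x + 4y = 8 and x = 0 → (0, 2)

Evaluating z = x - 6y at each vertex:
  (0, 0): z = 0
  (4, 0): z = 4
  (0, 2): z = -12

The minimum is at (0, 2) with z = -12.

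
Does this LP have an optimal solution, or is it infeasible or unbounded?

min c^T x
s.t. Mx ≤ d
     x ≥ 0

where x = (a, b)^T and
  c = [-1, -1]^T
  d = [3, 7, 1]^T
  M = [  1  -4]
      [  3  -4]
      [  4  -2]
Feasible point: (0, 0) satisfies every constraint, so the LP is feasible.
Direction d = (0, 1): for each constraint row a, a·d ≤ 0 —
  (1)(0) + (-4)(1) = -4 ≤ 0
  (3)(0) + (-4)(1) = -4 ≤ 0
  (4)(0) + (-2)(1) = -2 ≤ 0
and d ≥ 0, so (0, 0) + t·d stays feasible for every t ≥ 0. Along this ray z = -a - b changes by -1 per unit t, so z → −∞.

Unbounded — the objective can decrease without bound over the feasible region.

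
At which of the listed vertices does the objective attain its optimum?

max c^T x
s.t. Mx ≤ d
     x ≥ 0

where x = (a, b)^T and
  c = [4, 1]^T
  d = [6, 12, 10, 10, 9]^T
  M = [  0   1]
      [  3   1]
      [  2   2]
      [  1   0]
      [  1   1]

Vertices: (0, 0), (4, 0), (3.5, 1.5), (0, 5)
(4, 0) with z = 16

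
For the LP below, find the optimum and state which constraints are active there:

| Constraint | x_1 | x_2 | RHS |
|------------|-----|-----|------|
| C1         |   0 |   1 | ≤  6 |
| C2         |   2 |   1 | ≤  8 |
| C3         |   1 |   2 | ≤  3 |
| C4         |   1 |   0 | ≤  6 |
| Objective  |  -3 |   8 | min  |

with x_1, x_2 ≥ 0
Optimal: x_1 = 3, x_2 = 0
Slack at optimum:
  C1: slack = 6
  C2: slack = 2
  C3: slack = 0 (binding)
  C4: slack = 3
  x_1 ≥ 0: x_1 = 3
  x_2 ≥ 0: x_2 = 0 (binding)
Binding constraints: C3, x_2 ≥ 0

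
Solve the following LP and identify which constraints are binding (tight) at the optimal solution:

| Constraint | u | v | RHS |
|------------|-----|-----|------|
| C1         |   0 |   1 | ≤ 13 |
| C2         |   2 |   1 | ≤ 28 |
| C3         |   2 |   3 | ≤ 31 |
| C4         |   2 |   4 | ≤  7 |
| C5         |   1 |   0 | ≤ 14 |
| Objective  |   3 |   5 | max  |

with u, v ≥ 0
Optimal: u = 3.5, v = 0
Binding: C4, v ≥ 0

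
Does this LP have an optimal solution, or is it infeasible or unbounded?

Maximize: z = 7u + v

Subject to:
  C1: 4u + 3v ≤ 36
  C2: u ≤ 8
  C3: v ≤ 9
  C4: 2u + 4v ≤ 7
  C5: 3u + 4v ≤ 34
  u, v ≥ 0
The point (3.5, 0) satisfies every constraint, so the LP is feasible; the constraints give u ≤ 8 and v ≤ 9, which with u, v ≥ 0 keep the feasible region inside a bounded box. A feasible, bounded LP attains a finite optimum at a vertex.

Evaluating z = 7u + v at each vertex:
  (0, 0): z = 0
  (3.5, 0): z = 24.5
  (0, 1.75): z = 1.75

The LP has an optimal solution: (3.5, 0) with z = 24.5.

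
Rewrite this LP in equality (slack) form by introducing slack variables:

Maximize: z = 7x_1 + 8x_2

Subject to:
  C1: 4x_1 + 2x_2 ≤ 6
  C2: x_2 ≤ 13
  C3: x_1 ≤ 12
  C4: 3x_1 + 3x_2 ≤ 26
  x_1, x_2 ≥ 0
max z = 7x_1 + 8x_2

s.t.
  4x_1 + 2x_2 + s1 = 6
  x_2 + s2 = 13
  x_1 + s3 = 12
  3x_1 + 3x_2 + s4 = 26
  x_1, x_2, s1, s2, s3, s4 ≥ 0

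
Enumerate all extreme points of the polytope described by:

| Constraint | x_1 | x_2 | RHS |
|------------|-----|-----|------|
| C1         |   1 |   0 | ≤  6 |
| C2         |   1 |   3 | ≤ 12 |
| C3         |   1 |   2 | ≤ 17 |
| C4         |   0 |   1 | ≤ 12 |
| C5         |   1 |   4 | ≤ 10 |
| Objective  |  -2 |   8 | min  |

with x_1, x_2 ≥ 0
Each vertex is the intersection of two constraint boundaries that also satisfies all remaining constraints:
  x_1 = 0 and x_2 = 0 → (0, 0)
  x_1 = 6 and x_2 = 0 → (6, 0)
  x_1 = 6 and x_1 + 4x_2 = 10 → (6, 1)
  x_1 + 4x_2 = 10 and x_1 = 0 → (0, 2.5)

Vertices: (0, 0), (6, 0), (6, 1), (0, 2.5)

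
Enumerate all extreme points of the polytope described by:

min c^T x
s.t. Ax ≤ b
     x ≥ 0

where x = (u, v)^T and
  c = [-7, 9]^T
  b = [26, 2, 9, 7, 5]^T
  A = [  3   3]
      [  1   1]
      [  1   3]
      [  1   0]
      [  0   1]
Each vertex is the intersection of two constraint boundaries that also satisfies all remaining constraints:
  u = 0 and v = 0 → (0, 0)
  u + v = 2 and v = 0 → (2, 0)
  u + v = 2 and u = 0 → (0, 2)

Vertices: (0, 0), (2, 0), (0, 2)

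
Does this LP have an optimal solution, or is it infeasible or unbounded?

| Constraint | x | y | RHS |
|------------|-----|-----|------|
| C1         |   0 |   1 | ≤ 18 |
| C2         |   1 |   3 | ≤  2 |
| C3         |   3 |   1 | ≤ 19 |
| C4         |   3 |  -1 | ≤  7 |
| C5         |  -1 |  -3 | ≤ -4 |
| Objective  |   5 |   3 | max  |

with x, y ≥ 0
C2 requires x + 3y ≤ 2, while C5 (-x - 3y ≤ -4) is equivalent to x + 3y ≥ 4. Together they would need 4 ≤ x + 3y ≤ 2, which is impossible since 4 > 2. No point satisfies all constraints.

Infeasible: no point satisfies all constraints simultaneously.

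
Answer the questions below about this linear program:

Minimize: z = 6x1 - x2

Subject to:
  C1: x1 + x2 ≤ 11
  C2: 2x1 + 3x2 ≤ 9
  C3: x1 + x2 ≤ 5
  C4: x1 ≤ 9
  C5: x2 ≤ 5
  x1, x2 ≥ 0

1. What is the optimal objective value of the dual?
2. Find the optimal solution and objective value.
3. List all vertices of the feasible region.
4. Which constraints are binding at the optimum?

1. -3 (by strong duality, equal to the primal optimum)
2. x1 = 0, x2 = 3, z = -3
3. (0, 0), (4.5, 0), (0, 3)
4. C2, x1 ≥ 0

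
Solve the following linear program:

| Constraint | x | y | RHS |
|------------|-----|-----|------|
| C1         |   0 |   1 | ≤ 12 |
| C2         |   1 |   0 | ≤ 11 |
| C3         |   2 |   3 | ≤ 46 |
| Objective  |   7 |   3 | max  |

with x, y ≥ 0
x = 11, y = 8, z = 101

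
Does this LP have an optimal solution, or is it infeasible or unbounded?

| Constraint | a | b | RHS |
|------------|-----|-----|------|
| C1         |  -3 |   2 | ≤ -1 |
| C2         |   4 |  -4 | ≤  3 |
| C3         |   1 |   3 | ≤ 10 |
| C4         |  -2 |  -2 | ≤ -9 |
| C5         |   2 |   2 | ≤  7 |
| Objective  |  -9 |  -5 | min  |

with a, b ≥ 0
C5 requires 2a + 2b ≤ 7, while C4 (-2a - 2b ≤ -9) is equivalent to 2a + 2b ≥ 9. Together they would need 9 ≤ 2a + 2b ≤ 7, which is impossible since 9 > 7. No point satisfies all constraints.

Infeasible: no point satisfies all constraints simultaneously.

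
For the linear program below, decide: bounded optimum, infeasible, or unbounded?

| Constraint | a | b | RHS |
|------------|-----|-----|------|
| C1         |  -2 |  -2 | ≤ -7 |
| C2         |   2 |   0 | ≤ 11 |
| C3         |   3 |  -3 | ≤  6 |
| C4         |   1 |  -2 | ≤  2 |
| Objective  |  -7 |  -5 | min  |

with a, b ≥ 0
Feasible point: (0, 4) satisfies every constraint, so the LP is feasible.
Direction d = (0, 1): for each constraint row a, a·d ≤ 0 —
  (-2)(0) + (-2)(1) = -2 ≤ 0
  (2)(0) + (0)(1) = 0 ≤ 0
  (3)(0) + (-3)(1) = -3 ≤ 0
  (1)(0) + (-2)(1) = -2 ≤ 0
and d ≥ 0, so (0, 4) + t·d stays feasible for every t ≥ 0. Along this ray z = -7a - 5b changes by -5 per unit t, so z → −∞.

Unbounded: there is a feasible ray along which z → −∞.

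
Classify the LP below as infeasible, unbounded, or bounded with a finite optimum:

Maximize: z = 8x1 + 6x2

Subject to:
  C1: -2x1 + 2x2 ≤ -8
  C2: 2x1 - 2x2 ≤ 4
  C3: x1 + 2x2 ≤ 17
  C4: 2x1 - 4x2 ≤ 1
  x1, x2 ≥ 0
C2 requires 2x1 - 2x2 ≤ 4, while C1 (-2x1 + 2x2 ≤ -8) is equivalent to 2x1 - 2x2 ≥ 8. Together they would need 8 ≤ 2x1 - 2x2 ≤ 4, which is impossible since 8 > 4. No point satisfies all constraints.

The feasible region is empty; the LP is infeasible.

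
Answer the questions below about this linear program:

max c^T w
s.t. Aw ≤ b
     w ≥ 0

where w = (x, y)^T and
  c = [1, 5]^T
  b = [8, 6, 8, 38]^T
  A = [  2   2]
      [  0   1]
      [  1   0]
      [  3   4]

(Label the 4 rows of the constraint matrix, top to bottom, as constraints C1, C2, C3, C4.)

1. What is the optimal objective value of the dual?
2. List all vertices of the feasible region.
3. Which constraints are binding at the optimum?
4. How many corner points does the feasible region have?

1. 20 (by strong duality, equal to the primal optimum)
2. (0, 0), (4, 0), (0, 4)
3. C1, x ≥ 0
4. 3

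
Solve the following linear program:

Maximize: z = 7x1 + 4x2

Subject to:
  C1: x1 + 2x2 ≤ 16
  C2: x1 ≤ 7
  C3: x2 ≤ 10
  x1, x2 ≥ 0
Each vertex is the intersection of two constraint boundaries that also satisfies all remaining constraints:
  x1 = 0 and x2 = 0 → (0, 0)
  x1 = 7 and x2 = 0 → (7, 0)
  x1 + 2x2 = 16 and x1 = 7 → (7, 4.5)
  x1 + 2x2 = 16 and x1 = 0 → (0, 8)

Evaluating z = 7x1 + 4x2 at each vertex:
  (0, 0): z = 0
  (7, 0): z = 49
  (7, 4.5): z = 67
  (0, 8): z = 32

The maximum is at (7, 4.5) with z = 67.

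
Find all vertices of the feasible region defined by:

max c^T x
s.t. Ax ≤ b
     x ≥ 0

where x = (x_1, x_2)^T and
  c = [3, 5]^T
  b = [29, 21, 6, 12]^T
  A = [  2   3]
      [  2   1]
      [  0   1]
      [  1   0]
Each vertex is the intersection of two constraint boundaries that also satisfies all remaining constraints:
  x_1 = 0 and x_2 = 0 → (0, 0)
  2x_1 + x_2 = 21 and x_2 = 0 → (10.5, 0)
  2x_1 + 3x_2 = 29 and 2x_1 + x_2 = 21 → (8.5, 4)
  2x_1 + 3x_2 = 29 and x_2 = 6 → (5.5, 6)
  x_2 = 6 and x_1 = 0 → (0, 6)

Vertices: (0, 0), (10.5, 0), (8.5, 4), (5.5, 6), (0, 6)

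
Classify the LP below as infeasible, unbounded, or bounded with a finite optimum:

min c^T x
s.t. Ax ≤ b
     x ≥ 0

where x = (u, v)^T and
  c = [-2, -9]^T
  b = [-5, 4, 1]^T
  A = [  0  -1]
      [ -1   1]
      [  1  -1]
Feasible point: (1, 5) satisfies every constraint, so the LP is feasible.
Direction d = (1, 1): for each constraint row a, a·d ≤ 0 —
  (0)(1) + (-1)(1) = -1 ≤ 0
  (-1)(1) + (1)(1) = 0 ≤ 0
  (1)(1) + (-1)(1) = 0 ≤ 0
and d ≥ 0, so (1, 5) + t·d stays feasible for every t ≥ 0. Along this ray z = -2u - 9v changes by -11 per unit t, so z → −∞.

Unbounded: there is a feasible ray along which z → −∞.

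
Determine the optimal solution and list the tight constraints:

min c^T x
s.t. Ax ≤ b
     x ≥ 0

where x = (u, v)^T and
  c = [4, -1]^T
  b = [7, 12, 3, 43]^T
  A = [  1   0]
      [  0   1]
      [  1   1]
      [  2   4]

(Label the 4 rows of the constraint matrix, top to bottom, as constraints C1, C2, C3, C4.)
Optimal: u = 0, v = 3
Binding: C3, u ≥ 0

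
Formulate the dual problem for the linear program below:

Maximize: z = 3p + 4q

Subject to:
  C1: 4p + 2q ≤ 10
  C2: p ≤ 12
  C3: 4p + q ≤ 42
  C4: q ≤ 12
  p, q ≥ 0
Minimize: z = 10y1 + 12y2 + 42y3 + 12y4

Subject to:
  C1: -4y1 - y2 - 4y3 ≤ -3
  C2: -2y1 - y3 - y4 ≤ -4
  y1, y2, y3, y4 ≥ 0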